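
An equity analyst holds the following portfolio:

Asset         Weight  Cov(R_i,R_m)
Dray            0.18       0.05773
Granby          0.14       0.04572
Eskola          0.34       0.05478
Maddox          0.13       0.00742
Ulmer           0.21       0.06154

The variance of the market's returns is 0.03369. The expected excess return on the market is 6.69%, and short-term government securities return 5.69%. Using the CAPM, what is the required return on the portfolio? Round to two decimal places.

β_Dray = 0.05773 / 0.03369 = 1.7136
β_Granby = 0.04572 / 0.03369 = 1.3571
β_Eskola = 0.05478 / 0.03369 = 1.6260
β_Maddox = 0.00742 / 0.03369 = 0.2202
β_Ulmer = 0.06154 / 0.03369 = 1.8267
β_P = Σ w_i β_i = 0.18×1.7136 + 0.14×1.3571 + 0.34×1.6260 + 0.13×0.2202 + 0.21×1.8267 = 1.4635
E(R_P) = R_f + β_P × MRP = 5.69% + 1.4635 × 6.69% = 15.48%

15.48%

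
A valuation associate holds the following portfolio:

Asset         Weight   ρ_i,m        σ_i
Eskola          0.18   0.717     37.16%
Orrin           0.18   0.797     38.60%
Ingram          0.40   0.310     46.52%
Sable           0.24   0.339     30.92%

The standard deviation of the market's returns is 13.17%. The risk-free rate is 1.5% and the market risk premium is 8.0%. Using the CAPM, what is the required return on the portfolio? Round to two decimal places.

β_Eskola = 0.717 × 37.16% / 13.17% = 2.0231
β_Orrin = 0.797 × 38.60% / 13.17% = 2.3359
β_Ingram = 0.310 × 46.52% / 13.17% = 1.0950
β_Sable = 0.339 × 30.92% / 13.17% = 0.7959
β_P = Σ w_i β_i = 0.18×2.0231 + 0.18×2.3359 + 0.40×1.0950 + 0.24×0.7959 = 1.4136
E(R_P) = R_f + β_P × MRP = 1.5% + 1.4136 × 8.0% = 12.81%

12.81%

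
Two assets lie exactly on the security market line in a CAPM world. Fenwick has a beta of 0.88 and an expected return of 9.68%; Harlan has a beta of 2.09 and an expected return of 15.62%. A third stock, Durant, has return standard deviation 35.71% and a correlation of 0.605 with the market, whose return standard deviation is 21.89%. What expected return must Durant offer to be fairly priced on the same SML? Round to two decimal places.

10.21%

MRP = (15.62% − 9.68%) / (2.09 − 0.88) = 4.9091%
R_f = 9.68% − 0.88 × 4.9091% = 5.3600%
β_Durant = ρ·σ_i/σ_m = 0.605 × 35.71 / 21.89 = 0.9870
E(R_Durant) = R_f + β × MRP = 5.3600% + 0.9870 × 4.9091% = 10.21%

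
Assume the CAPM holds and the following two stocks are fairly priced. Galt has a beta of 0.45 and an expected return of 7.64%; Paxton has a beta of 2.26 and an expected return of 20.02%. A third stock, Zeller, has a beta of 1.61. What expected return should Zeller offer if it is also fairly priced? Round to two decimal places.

15.57%

MRP (SML slope) = (20.02% − 7.64%) / (2.26 − 0.45) = 12.38% / 1.81 = 6.8398%
R_f (intercept) = 7.64% − 0.45 × 6.8398% = 4.5621%
E(R_Zeller) = R_f + β × MRP = 4.5621% + 1.61 × 6.8398% = 15.57%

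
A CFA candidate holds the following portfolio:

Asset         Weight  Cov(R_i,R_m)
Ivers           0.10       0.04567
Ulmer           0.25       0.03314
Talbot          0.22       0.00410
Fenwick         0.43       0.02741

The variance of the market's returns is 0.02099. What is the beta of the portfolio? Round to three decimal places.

β_Ivers = 0.04567 / 0.02099 = 2.1758
β_Ulmer = 0.03314 / 0.02099 = 1.5788
β_Talbot = 0.00410 / 0.02099 = 0.1953
β_Fenwick = 0.02741 / 0.02099 = 1.3059
β_P = Σ w_i β_i = 0.10×2.1758 + 0.25×1.5788 + 0.22×0.1953 + 0.43×1.3059 = 1.2168

1.217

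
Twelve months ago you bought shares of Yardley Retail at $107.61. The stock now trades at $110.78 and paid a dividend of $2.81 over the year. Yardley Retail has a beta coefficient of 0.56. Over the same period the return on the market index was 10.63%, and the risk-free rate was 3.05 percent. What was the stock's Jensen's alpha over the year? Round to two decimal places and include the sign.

Realised HPR = (P1 + D1 − P0) / P0 = (110.78 + 2.81 − 107.61) / 107.61 = 5.98 / 107.61 = 5.5571%
MRP = 10.63% − 3.05% = 7.58%
CAPM required = R_f + β·MRP = 3.05% + 0.56 × 7.58% = 7.2948%
α = realised − required = 5.5571% − 7.2948% = -1.74%

-1.74%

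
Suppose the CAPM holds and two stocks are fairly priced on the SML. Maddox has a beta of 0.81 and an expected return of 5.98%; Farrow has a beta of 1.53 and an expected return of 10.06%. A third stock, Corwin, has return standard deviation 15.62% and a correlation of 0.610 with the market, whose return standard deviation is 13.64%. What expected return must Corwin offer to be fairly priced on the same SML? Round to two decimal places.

5.35%

MRP = (10.06% − 5.98%) / (1.53 − 0.81) = 5.6667%
R_f = 5.98% − 0.81 × 5.6667% = 1.3900%
β_Corwin = ρ·σ_i/σ_m = 0.610 × 15.62 / 13.64 = 0.6985
E(R_Corwin) = R_f + β × MRP = 1.3900% + 0.6985 × 5.6667% = 5.35%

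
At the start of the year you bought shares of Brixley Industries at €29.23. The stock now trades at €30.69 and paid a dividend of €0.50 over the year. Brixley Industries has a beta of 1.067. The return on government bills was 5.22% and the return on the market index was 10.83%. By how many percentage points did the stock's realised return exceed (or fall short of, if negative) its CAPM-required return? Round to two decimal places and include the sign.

Realised HPR = (P1 + D1 − P0) / P0 = (30.69 + 0.50 − 29.23) / 29.23 = 1.96 / 29.23 = 6.7054%
MRP = 10.83% − 5.22% = 5.61%
CAPM required = R_f + β·MRP = 5.22% + 1.067 × 5.61% = 11.20587%
α = realised − required = 6.7054% − 11.20587% = -4.50%

-4.50%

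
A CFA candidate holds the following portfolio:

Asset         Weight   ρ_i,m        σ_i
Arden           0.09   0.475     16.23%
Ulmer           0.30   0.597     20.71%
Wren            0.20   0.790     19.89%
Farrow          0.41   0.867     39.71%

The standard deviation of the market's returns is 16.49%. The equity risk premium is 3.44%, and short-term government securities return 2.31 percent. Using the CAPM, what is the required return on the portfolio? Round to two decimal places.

β_Arden = 0.475 × 16.23% / 16.49% = 0.4675
β_Ulmer = 0.597 × 20.71% / 16.49% = 0.7498
β_Wren = 0.790 × 19.89% / 16.49% = 0.9529
β_Farrow = 0.867 × 39.71% / 16.49% = 2.0878
β_P = Σ w_i β_i = 0.09×0.4675 + 0.30×0.7498 + 0.20×0.9529 + 0.41×2.0878 = 1.3136
E(R_P) = R_f + β_P × MRP = 2.31% + 1.3136 × 3.44% = 6.83%

6.83%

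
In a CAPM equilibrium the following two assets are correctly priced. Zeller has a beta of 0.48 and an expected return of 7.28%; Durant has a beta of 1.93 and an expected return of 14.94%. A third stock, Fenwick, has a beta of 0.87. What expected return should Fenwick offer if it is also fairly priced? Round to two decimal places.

9.34%

MRP (SML slope) = (14.94% − 7.28%) / (1.93 − 0.48) = 7.66% / 1.45 = 5.2828%
R_f (intercept) = 7.28% − 0.48 × 5.2828% = 4.7443%
E(R_Fenwick) = R_f + β × MRP = 4.7443% + 0.87 × 5.2828% = 9.34%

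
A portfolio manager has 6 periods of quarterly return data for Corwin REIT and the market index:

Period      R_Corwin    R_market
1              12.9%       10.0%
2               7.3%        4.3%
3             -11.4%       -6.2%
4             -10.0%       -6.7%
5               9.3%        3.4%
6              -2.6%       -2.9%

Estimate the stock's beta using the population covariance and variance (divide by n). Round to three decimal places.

1.517

Mean R_i = (12.9 + 7.3 − 11.4 − 10.0 + 9.3 − 2.6) / 6 = 0.9167%
Mean R_m = (10.0 + 4.3 − 6.2 − 6.7 + 3.4 − 2.9) / 6 = 0.3167%
Σ(R_i − R̄_i)(R_m − R̄_m) = 335.4883  ⇒  Cov = 335.4883 / 6 = 55.9147
Σ(R_m − R̄_m)² = 221.1883  ⇒  Var(R_m) = 221.1883 / 6 = 36.8647
β = Cov / Var(R_m) = 55.9147 / 36.8647 = 1.5168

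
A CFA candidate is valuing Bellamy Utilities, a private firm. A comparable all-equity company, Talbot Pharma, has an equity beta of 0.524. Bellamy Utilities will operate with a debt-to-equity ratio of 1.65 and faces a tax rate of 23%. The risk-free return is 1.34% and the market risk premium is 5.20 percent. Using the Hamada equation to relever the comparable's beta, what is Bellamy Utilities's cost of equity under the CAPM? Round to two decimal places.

7.53%

β_L = β_U × [1 + (1 − t)(D/E)] = 0.524 × [1 + (1 − 0.23) × 1.65]
    = 0.524 × [1 + 0.77 × 1.65] = 0.524 × 2.2705 = 1.1897
E(R) = R_f + β_L × MRP = 1.34% + 1.1897 × 5.20% = 7.53%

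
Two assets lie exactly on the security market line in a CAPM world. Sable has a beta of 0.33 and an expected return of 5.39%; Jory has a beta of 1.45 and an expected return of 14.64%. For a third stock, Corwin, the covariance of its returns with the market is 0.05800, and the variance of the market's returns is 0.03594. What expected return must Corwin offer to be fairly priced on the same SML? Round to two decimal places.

MRP = (14.64% − 5.39%) / (1.45 − 0.33) = 8.2589%
R_f = 5.39% − 0.33 × 8.2589% = 2.6646%
β_Corwin = Cov / Var(R_m) = 0.05800 / 0.03594 = 1.6138
E(R_Corwin) = R_f + β × MRP = 2.6646% + 1.6138 × 8.2589% = 15.99%

15.99%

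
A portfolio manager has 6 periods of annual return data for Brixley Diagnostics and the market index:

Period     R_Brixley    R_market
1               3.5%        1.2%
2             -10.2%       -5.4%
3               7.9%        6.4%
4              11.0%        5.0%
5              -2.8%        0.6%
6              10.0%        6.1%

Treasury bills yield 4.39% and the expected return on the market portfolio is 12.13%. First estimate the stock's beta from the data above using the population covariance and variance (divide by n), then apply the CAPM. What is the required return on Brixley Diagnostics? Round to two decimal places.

18.00%

Mean R_i = (3.5 − 10.2 + 7.9 + 11.0 − 2.8 + 10.0) / 6 = 3.2333%
Mean R_m = (1.2 − 5.4 + 6.4 + 5.0 + 0.6 + 6.1) / 6 = 2.3167%
Σ(R_i − R̄_i)(R_m − R̄_m) = 179.2167  ⇒  Cov = 179.2167 / 6 = 29.8695
Σ(R_m − R̄_m)² = 101.9283  ⇒  Var(R_m) = 101.9283 / 6 = 16.9881
β = Cov / Var(R_m) = 29.8695 / 16.9881 = 1.7583
MRP = 12.13% − 4.39% = 7.74%
E(R) = R_f + β × MRP = 4.39% + 1.7583 × 7.74% = 18.00%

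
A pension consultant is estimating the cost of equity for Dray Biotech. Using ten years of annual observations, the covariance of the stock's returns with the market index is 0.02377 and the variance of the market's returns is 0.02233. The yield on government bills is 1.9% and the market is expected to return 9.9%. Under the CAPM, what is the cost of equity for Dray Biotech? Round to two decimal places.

10.42%

β = Cov(R_i, R_m) / Var(R_m) = 0.02377 / 0.02233 = 1.0645
MRP = 9.9% − 1.9% = 8.00%
E(R) = R_f + β × MRP = 1.9% + 1.0645 × 8.0% = 10.42%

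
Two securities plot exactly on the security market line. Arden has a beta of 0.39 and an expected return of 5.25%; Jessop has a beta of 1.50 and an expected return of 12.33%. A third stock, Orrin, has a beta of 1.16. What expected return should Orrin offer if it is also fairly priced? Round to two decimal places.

MRP (SML slope) = (12.33% − 5.25%) / (1.50 − 0.39) = 7.08% / 1.11 = 6.3784%
R_f (intercept) = 5.25% − 0.39 × 6.3784% = 2.7624%
E(R_Orrin) = R_f + β × MRP = 2.7624% + 1.16 × 6.3784% = 10.16%

10.16%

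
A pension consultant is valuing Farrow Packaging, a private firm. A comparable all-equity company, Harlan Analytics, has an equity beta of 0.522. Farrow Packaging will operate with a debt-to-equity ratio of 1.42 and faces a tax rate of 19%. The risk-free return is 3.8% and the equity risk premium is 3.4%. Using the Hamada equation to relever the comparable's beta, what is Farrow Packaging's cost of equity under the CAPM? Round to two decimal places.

7.62%

β_L = β_U × [1 + (1 − t)(D/E)] = 0.522 × [1 + (1 − 0.19) × 1.42]
    = 0.522 × [1 + 0.81 × 1.42] = 0.522 × 2.1502 = 1.1224
E(R) = R_f + β_L × MRP = 3.8% + 1.1224 × 3.4% = 7.62%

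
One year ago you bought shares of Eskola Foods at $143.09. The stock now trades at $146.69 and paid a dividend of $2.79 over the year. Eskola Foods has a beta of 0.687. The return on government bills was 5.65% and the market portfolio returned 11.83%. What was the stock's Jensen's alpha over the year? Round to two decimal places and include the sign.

-5.43%

Realised HPR = (P1 + D1 − P0) / P0 = (146.69 + 2.79 − 143.09) / 143.09 = 6.39 / 143.09 = 4.4657%
MRP = 11.83% − 5.65% = 6.18%
CAPM required = R_f + β·MRP = 5.65% + 0.687 × 6.18% = 9.89566%
α = realised − required = 4.4657% − 9.89566% = -5.43%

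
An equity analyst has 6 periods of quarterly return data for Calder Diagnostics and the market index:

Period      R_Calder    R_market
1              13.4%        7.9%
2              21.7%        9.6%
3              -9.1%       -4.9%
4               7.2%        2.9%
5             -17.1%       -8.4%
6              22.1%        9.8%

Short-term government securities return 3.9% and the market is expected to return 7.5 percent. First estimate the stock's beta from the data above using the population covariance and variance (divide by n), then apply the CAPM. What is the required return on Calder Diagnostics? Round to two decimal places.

Mean R_i = (13.4 + 21.7 − 9.1 + 7.2 − 17.1 + 22.1) / 6 = 6.3667%
Mean R_m = (7.9 + 9.6 − 4.9 + 2.9 − 8.4 + 9.8) / 6 = 2.8167%
Σ(R_i − R̄_i)(R_m − R̄_m) = 632.2733  ⇒  Cov = 632.2733 / 6 = 105.3789
Σ(R_m − R̄_m)² = 305.9883  ⇒  Var(R_m) = 305.9883 / 6 = 50.9981
β = Cov / Var(R_m) = 105.3789 / 50.9981 = 2.0663
MRP = 7.5% − 3.9% = 3.60%
E(R) = R_f + β × MRP = 3.9% + 2.0663 × 3.6% = 11.34%

11.34%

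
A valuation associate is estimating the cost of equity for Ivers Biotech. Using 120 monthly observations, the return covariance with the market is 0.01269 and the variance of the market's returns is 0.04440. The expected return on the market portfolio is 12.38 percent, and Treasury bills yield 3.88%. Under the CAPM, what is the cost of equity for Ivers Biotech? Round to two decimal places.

6.31%

β = Cov(R_i, R_m) / Var(R_m) = 0.01269 / 0.04440 = 0.2858
MRP = 12.38% − 3.88% = 8.50%
E(R) = R_f + β × MRP = 3.88% + 0.2858 × 8.50% = 6.31%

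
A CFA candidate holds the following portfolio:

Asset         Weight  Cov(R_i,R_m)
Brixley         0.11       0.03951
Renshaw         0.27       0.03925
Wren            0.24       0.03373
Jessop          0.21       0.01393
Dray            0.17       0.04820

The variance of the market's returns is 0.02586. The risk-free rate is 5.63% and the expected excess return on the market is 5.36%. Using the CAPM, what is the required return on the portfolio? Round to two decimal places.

β_Brixley = 0.03951 / 0.02586 = 1.5278
β_Renshaw = 0.03925 / 0.02586 = 1.5178
β_Wren = 0.03373 / 0.02586 = 1.3043
β_Jessop = 0.01393 / 0.02586 = 0.5387
β_Dray = 0.04820 / 0.02586 = 1.8639
β_P = Σ w_i β_i = 0.11×1.5278 + 0.27×1.5178 + 0.24×1.3043 + 0.21×0.5387 + 0.17×1.8639 = 1.3209
E(R_P) = R_f + β_P × MRP = 5.63% + 1.3209 × 5.36% = 12.71%

12.71%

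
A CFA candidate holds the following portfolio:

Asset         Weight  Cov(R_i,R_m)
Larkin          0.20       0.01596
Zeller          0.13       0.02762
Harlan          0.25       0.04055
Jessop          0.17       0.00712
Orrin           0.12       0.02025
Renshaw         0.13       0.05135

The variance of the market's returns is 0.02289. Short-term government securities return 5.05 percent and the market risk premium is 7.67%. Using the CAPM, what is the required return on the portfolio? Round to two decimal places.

14.18%

β_Larkin = 0.01596 / 0.02289 = 0.6972
β_Zeller = 0.02762 / 0.02289 = 1.2066
β_Harlan = 0.04055 / 0.02289 = 1.7715
β_Jessop = 0.00712 / 0.02289 = 0.3111
β_Orrin = 0.02025 / 0.02289 = 0.8847
β_Renshaw = 0.05135 / 0.02289 = 2.2433
β_P = Σ w_i β_i = 0.20×0.6972 + 0.13×1.2066 + 0.25×1.7715 + 0.17×0.3111 + 0.12×0.8847 + 0.13×2.2433 = 1.1899
E(R_P) = R_f + β_P × MRP = 5.05% + 1.1899 × 7.67% = 14.18%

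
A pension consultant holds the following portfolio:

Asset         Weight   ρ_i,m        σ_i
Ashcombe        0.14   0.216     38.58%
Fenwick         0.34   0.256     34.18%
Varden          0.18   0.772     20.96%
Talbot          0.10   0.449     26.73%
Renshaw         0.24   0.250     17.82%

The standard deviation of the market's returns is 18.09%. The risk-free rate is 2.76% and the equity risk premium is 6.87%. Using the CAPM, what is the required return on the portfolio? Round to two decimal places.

β_Ashcombe = 0.216 × 38.58% / 18.09% = 0.4607
β_Fenwick = 0.256 × 34.18% / 18.09% = 0.4837
β_Varden = 0.772 × 20.96% / 18.09% = 0.8945
β_Talbot = 0.449 × 26.73% / 18.09% = 0.6634
β_Renshaw = 0.250 × 17.82% / 18.09% = 0.2463
β_P = Σ w_i β_i = 0.14×0.4607 + 0.34×0.4837 + 0.18×0.8945 + 0.10×0.6634 + 0.24×0.2463 = 0.5154
E(R_P) = R_f + β_P × MRP = 2.76% + 0.5154 × 6.87% = 6.30%

6.30%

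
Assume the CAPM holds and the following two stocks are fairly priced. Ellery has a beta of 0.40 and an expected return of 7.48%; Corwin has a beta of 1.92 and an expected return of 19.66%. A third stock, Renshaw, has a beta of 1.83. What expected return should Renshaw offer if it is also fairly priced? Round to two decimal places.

18.94%

MRP (SML slope) = (19.66% − 7.48%) / (1.92 − 0.40) = 12.18% / 1.52 = 8.0132%
R_f (intercept) = 7.48% − 0.40 × 8.0132% = 4.2747%
E(R_Renshaw) = R_f + β × MRP = 4.2747% + 1.83 × 8.0132% = 18.94%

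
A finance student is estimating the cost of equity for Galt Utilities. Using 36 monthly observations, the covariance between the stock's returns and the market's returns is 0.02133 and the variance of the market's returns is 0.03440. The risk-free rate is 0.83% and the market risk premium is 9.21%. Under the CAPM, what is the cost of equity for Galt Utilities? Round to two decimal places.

6.54%

β = Cov(R_i, R_m) / Var(R_m) = 0.02133 / 0.03440 = 0.6201
E(R) = R_f + β × MRP = 0.83% + 0.6201 × 9.21% = 6.54%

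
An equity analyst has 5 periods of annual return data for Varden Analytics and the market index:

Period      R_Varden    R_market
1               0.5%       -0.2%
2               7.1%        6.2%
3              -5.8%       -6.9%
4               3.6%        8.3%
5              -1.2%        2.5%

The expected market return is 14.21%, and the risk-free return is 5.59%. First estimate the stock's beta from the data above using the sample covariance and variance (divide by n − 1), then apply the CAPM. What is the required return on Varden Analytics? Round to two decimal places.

Mean R_i = (0.5 + 7.1 − 5.8 + 3.6 − 1.2) / 5 = 0.8400%
Mean R_m = (-0.2 + 6.2 − 6.9 + 8.3 + 2.5) / 5 = 1.9800%
Σ(R_i − R̄_i)(R_m − R̄_m) = 102.5040  ⇒  Cov = 102.5040 / 4 = 25.6260
Σ(R_m − R̄_m)² = 141.6280  ⇒  Var(R_m) = 141.6280 / 4 = 35.4070
β = Cov / Var(R_m) = 25.6260 / 35.4070 = 0.7238
MRP = 14.21% − 5.59% = 8.62%
E(R) = R_f + β × MRP = 5.59% + 0.7238 × 8.62% = 11.83%

11.83%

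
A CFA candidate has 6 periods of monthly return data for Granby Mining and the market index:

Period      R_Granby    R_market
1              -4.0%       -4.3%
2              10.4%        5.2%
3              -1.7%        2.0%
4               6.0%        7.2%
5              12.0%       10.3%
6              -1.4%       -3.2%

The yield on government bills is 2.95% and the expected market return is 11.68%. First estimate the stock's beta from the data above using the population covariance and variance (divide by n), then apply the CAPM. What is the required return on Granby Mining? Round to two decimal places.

Mean R_i = (-4.0 + 10.4 − 1.7 + 6.0 + 12.0 − 1.4) / 6 = 3.5500%
Mean R_m = (-4.3 + 5.2 + 2.0 + 7.2 + 10.3 − 3.2) / 6 = 2.8667%
Σ(R_i − R̄_i)(R_m − R̄_m) = 178.1000  ⇒  Cov = 178.1000 / 6 = 29.6833
Σ(R_m − R̄_m)² = 168.3933  ⇒  Var(R_m) = 168.3933 / 6 = 28.0656
β = Cov / Var(R_m) = 29.6833 / 28.0656 = 1.0576
MRP = 11.68% − 2.95% = 8.73%
E(R) = R_f + β × MRP = 2.95% + 1.0576 × 8.73% = 12.18%

12.18%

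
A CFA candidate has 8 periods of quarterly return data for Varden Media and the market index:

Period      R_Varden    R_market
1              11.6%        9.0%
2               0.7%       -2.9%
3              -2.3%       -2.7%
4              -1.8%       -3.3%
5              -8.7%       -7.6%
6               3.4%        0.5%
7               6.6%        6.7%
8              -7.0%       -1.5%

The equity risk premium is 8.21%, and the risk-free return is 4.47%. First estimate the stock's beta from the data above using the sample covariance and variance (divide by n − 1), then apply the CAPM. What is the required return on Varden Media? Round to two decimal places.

13.66%

Mean R_i = (11.6 + 0.7 − 2.3 − 1.8 − 8.7 + 3.4 + 6.6 − 7.0) / 8 = 0.3125%
Mean R_m = (9.0 − 2.9 − 2.7 − 3.3 − 7.6 + 0.5 + 6.7 − 1.5) / 8 = -0.2250%
Σ(R_i − R̄_i)(R_m − R̄_m) = 237.6225  ⇒  Cov = 237.6225 / 7 = 33.9461
Σ(R_m − R̄_m)² = 212.3350  ⇒  Var(R_m) = 212.3350 / 7 = 30.3336
β = Cov / Var(R_m) = 33.9461 / 30.3336 = 1.1191
E(R) = R_f + β × MRP = 4.47% + 1.1191 × 8.21% = 13.66%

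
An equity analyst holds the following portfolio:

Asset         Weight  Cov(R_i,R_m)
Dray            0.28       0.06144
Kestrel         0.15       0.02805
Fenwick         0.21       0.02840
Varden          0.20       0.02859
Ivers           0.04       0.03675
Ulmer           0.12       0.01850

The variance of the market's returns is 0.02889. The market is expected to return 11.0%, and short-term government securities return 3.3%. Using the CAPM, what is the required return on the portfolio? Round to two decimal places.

13.10%

β_Dray = 0.06144 / 0.02889 = 2.1267
β_Kestrel = 0.02805 / 0.02889 = 0.9709
β_Fenwick = 0.02840 / 0.02889 = 0.9830
β_Varden = 0.02859 / 0.02889 = 0.9896
β_Ivers = 0.03675 / 0.02889 = 1.2721
β_Ulmer = 0.01850 / 0.02889 = 0.6404
β_P = Σ w_i β_i = 0.28×2.1267 + 0.15×0.9709 + 0.21×0.9830 + 0.20×0.9896 + 0.04×1.2721 + 0.12×0.6404 = 1.2732
MRP = 11.0% − 3.3% = 7.70%
E(R_P) = R_f + β_P × MRP = 3.3% + 1.2732 × 7.7% = 13.10%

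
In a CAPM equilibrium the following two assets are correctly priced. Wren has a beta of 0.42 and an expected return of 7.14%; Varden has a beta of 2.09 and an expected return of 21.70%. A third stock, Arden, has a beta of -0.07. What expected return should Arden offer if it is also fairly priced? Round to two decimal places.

2.87%

MRP (SML slope) = (21.70% − 7.14%) / (2.09 − 0.42) = 14.56% / 1.67 = 8.7186%
R_f (intercept) = 7.14% − 0.42 × 8.7186% = 3.4782%
E(R_Arden) = R_f + β × MRP = 3.4782% + -0.07 × 8.7186% = 2.87%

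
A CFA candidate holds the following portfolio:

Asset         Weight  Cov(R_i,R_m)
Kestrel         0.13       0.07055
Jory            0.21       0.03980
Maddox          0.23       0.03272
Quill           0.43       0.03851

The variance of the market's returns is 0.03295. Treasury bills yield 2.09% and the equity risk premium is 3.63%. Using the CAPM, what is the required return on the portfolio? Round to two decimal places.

β_Kestrel = 0.07055 / 0.03295 = 2.1411
β_Jory = 0.03980 / 0.03295 = 1.2079
β_Maddox = 0.03272 / 0.03295 = 0.9930
β_Quill = 0.03851 / 0.03295 = 1.1687
β_P = Σ w_i β_i = 0.13×2.1411 + 0.21×1.2079 + 0.23×0.9930 + 0.43×1.1687 = 1.2629
E(R_P) = R_f + β_P × MRP = 2.09% + 1.2629 × 3.63% = 6.67%

6.67%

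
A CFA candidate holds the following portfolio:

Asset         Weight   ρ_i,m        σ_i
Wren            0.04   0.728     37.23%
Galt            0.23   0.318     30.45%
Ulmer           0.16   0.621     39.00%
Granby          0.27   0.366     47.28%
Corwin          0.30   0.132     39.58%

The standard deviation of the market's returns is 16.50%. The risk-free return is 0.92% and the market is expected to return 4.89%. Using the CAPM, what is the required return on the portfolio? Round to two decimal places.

4.15%

β_Wren = 0.728 × 37.23% / 16.50% = 1.6426
β_Galt = 0.318 × 30.45% / 16.50% = 0.5869
β_Ulmer = 0.621 × 39.00% / 16.50% = 1.4678
β_Granby = 0.366 × 47.28% / 16.50% = 1.0488
β_Corwin = 0.132 × 39.58% / 16.50% = 0.3166
β_P = Σ w_i β_i = 0.04×1.6426 + 0.23×0.5869 + 0.16×1.4678 + 0.27×1.0488 + 0.30×0.3166 = 0.8137
MRP = 4.89% − 0.92% = 3.97%
E(R_P) = R_f + β_P × MRP = 0.92% + 0.8137 × 3.97% = 4.15%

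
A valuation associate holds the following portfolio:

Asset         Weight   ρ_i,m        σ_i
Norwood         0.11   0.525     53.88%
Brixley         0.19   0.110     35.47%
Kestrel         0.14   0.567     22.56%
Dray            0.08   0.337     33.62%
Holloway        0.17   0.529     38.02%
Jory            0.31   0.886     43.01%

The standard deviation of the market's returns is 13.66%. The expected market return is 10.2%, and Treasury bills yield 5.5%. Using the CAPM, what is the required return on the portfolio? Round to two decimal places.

β_Norwood = 0.525 × 53.88% / 13.66% = 2.0708
β_Brixley = 0.110 × 35.47% / 13.66% = 0.2856
β_Kestrel = 0.567 × 22.56% / 13.66% = 0.9364
β_Dray = 0.337 × 33.62% / 13.66% = 0.8294
β_Holloway = 0.529 × 38.02% / 13.66% = 1.4724
β_Jory = 0.886 × 43.01% / 13.66% = 2.7897
β_P = Σ w_i β_i = 0.11×2.0708 + 0.19×0.2856 + 0.14×0.9364 + 0.08×0.8294 + 0.17×1.4724 + 0.31×2.7897 = 1.5946
MRP = 10.2% − 5.5% = 4.70%
E(R_P) = R_f + β_P × MRP = 5.5% + 1.5946 × 4.7% = 12.99%

12.99%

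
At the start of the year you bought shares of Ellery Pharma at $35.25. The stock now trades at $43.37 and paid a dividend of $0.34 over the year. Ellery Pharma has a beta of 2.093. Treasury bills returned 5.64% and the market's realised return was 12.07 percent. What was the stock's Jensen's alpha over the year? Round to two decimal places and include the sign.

Realised HPR = (P1 + D1 − P0) / P0 = (43.37 + 0.34 − 35.25) / 35.25 = 8.46 / 35.25 = 24.0000%
MRP = 12.07% − 5.64% = 6.43%
CAPM required = R_f + β·MRP = 5.64% + 2.093 × 6.43% = 19.09799%
α = realised − required = 24.0000% − 19.09799% = +4.90%

+4.90%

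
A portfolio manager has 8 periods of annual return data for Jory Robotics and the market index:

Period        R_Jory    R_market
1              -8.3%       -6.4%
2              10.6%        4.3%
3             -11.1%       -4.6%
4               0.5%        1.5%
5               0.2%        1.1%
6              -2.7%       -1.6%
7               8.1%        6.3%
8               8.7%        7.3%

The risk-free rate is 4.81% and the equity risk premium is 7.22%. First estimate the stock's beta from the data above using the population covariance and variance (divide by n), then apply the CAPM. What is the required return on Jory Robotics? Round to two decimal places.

Mean R_i = (-8.3 + 10.6 − 11.1 + 0.5 + 0.2 − 2.7 + 8.1 + 8.7) / 8 = 0.7500%
Mean R_m = (-6.4 + 4.3 − 4.6 + 1.5 + 1.1 − 1.6 + 6.3 + 7.3) / 8 = 0.9875%
Σ(R_i − R̄_i)(R_m − R̄_m) = 263.6650  ⇒  Cov = 263.6650 / 8 = 32.9581
Σ(R_m − R̄_m)² = 171.8088  ⇒  Var(R_m) = 171.8088 / 8 = 21.4761
β = Cov / Var(R_m) = 32.9581 / 21.4761 = 1.5346
E(R) = R_f + β × MRP = 4.81% + 1.5346 × 7.22% = 15.89%

15.89%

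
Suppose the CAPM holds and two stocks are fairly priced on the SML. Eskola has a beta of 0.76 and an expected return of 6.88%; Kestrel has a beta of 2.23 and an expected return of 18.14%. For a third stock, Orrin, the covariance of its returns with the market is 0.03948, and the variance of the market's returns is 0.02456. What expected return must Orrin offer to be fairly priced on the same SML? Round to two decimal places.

13.37%

MRP = (18.14% − 6.88%) / (2.23 − 0.76) = 7.6599%
R_f = 6.88% − 0.76 × 7.6599% = 1.0585%
β_Orrin = Cov / Var(R_m) = 0.03948 / 0.02456 = 1.6075
E(R_Orrin) = R_f + β × MRP = 1.0585% + 1.6075 × 7.6599% = 13.37%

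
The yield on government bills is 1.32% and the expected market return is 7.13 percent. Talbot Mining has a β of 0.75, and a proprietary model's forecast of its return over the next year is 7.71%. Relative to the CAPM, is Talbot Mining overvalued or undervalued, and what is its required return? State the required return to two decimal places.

Undervalued; required return 5.68%

MRP = 7.13% − 1.32% = 5.81%
Required return = R_f + β·MRP = 1.32% + 0.75 × 5.81% = 5.68%
Forecast 7.71% > required 5.68% → the stock plots above the SML → undervalued.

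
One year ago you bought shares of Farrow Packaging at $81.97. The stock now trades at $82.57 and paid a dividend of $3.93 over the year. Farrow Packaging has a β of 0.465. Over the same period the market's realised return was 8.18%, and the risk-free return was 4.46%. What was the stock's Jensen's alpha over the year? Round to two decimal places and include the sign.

Realised HPR = (P1 + D1 − P0) / P0 = (82.57 + 3.93 − 81.97) / 81.97 = 4.53 / 81.97 = 5.5264%
MRP = 8.18% − 4.46% = 3.72%
CAPM required = R_f + β·MRP = 4.46% + 0.465 × 3.72% = 6.18980%
α = realised − required = 5.5264% − 6.18980% = -0.66%

-0.66%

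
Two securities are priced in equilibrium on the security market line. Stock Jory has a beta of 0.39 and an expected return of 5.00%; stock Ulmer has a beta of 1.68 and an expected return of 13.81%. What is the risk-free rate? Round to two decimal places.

2.34%

Both satisfy E(R) = R_f + β·MRP, so the slope of the SML is
MRP = (13.81% − 5.00%) / (1.68 − 0.39) = 8.81% / 1.29 = 6.8295%
R_f = E(R_Jory) − β_Jory·MRP = 5.00% − 0.39 × 6.8295% = 2.3365%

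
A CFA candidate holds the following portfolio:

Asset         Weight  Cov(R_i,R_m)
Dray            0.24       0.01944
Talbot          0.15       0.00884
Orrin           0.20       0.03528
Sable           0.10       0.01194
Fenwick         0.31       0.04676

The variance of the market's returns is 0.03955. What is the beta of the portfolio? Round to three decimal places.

β_Dray = 0.01944 / 0.03955 = 0.4915
β_Talbot = 0.00884 / 0.03955 = 0.2235
β_Orrin = 0.03528 / 0.03955 = 0.8920
β_Sable = 0.01194 / 0.03955 = 0.3019
β_Fenwick = 0.04676 / 0.03955 = 1.1823
β_P = Σ w_i β_i = 0.24×0.4915 + 0.15×0.2235 + 0.20×0.8920 + 0.10×0.3019 + 0.31×1.1823 = 0.7266

0.727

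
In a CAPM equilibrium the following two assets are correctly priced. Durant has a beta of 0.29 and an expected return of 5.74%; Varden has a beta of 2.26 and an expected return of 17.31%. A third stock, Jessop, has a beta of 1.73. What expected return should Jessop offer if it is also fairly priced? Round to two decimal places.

14.20%

MRP (SML slope) = (17.31% − 5.74%) / (2.26 − 0.29) = 11.57% / 1.97 = 5.8731%
R_f (intercept) = 5.74% − 0.29 × 5.8731% = 4.0368%
E(R_Jessop) = R_f + β × MRP = 4.0368% + 1.73 × 5.8731% = 14.20%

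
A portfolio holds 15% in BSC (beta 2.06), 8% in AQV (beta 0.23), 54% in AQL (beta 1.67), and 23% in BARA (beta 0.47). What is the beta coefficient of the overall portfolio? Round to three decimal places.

1.337

β_P = Σ w_i β_i = 0.15×2.06 + 0.08×0.23 + 0.54×1.67 + 0.23×0.47 = 1.3373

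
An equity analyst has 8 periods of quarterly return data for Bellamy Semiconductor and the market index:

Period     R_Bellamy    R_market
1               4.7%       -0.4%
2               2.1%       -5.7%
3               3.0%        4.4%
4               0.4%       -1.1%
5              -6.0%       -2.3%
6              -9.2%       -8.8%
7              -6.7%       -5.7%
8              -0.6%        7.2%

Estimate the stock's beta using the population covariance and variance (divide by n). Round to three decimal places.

0.540

Mean R_i = (4.7 + 2.1 + 3.0 + 0.4 − 6.0 − 9.2 − 6.7 − 0.6) / 8 = -1.5375%
Mean R_m = (-0.4 − 5.7 + 4.4 − 1.1 − 2.3 − 8.8 − 5.7 + 7.2) / 8 = -1.5500%
Σ(R_i − R̄_i)(R_m − R̄_m) = 108.4750  ⇒  Cov = 108.4750 / 8 = 13.5594
Σ(R_m − R̄_m)² = 201.0600  ⇒  Var(R_m) = 201.0600 / 8 = 25.1325
β = Cov / Var(R_m) = 13.5594 / 25.1325 = 0.5395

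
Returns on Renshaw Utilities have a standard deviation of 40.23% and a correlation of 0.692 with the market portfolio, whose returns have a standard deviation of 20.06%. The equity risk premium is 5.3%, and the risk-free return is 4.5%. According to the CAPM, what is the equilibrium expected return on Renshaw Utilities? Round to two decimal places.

11.86%

β = ρ × σ_i / σ_m = 0.692 × 40.23% / 20.06% = 1.3878
E(R) = 4.5% + 1.3878 × 5.3% = 11.86%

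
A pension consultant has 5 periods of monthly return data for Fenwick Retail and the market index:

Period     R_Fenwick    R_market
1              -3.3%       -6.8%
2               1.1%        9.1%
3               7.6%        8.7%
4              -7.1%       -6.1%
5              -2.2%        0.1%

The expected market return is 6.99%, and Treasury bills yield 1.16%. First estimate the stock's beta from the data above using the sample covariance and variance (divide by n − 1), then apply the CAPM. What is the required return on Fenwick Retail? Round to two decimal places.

Mean R_i = (-3.3 + 1.1 + 7.6 − 7.1 − 2.2) / 5 = -0.7800%
Mean R_m = (-6.8 + 9.1 + 8.7 − 6.1 + 0.1) / 5 = 1.0000%
Σ(R_i − R̄_i)(R_m − R̄_m) = 145.5600  ⇒  Cov = 145.5600 / 4 = 36.3900
Σ(R_m − R̄_m)² = 236.9600  ⇒  Var(R_m) = 236.9600 / 4 = 59.2400
β = Cov / Var(R_m) = 36.3900 / 59.2400 = 0.6143
MRP = 6.99% − 1.16% = 5.83%
E(R) = R_f + β × MRP = 1.16% + 0.6143 × 5.83% = 4.74%

4.74%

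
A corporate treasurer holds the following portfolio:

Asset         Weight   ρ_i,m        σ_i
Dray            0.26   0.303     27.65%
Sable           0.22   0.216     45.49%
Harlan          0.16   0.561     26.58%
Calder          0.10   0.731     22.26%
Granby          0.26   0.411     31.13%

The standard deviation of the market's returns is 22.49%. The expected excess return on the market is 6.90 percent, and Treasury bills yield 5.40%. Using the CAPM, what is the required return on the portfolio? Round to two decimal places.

β_Dray = 0.303 × 27.65% / 22.49% = 0.3725
β_Sable = 0.216 × 45.49% / 22.49% = 0.4369
β_Harlan = 0.561 × 26.58% / 22.49% = 0.6630
β_Calder = 0.731 × 22.26% / 22.49% = 0.7235
β_Granby = 0.411 × 31.13% / 22.49% = 0.5689
β_P = Σ w_i β_i = 0.26×0.3725 + 0.22×0.4369 + 0.16×0.6630 + 0.10×0.7235 + 0.26×0.5689 = 0.5193
E(R_P) = R_f + β_P × MRP = 5.40% + 0.5193 × 6.90% = 8.98%

8.98%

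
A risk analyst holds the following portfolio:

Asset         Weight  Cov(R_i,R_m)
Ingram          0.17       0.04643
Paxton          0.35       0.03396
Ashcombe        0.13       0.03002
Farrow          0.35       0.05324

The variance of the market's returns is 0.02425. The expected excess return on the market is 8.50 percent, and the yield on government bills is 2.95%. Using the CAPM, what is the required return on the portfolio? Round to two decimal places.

17.78%

β_Ingram = 0.04643 / 0.02425 = 1.9146
β_Paxton = 0.03396 / 0.02425 = 1.4004
β_Ashcombe = 0.03002 / 0.02425 = 1.2379
β_Farrow = 0.05324 / 0.02425 = 2.1955
β_P = Σ w_i β_i = 0.17×1.9146 + 0.35×1.4004 + 0.13×1.2379 + 0.35×2.1955 = 1.7450
E(R_P) = R_f + β_P × MRP = 2.95% + 1.7450 × 8.50% = 17.78%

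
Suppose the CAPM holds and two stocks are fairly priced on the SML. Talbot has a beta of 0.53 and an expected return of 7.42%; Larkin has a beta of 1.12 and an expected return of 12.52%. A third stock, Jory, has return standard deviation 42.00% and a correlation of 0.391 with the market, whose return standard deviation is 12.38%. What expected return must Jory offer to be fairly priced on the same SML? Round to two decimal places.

14.30%

MRP = (12.52% − 7.42%) / (1.12 − 0.53) = 8.6441%
R_f = 7.42% − 0.53 × 8.6441% = 2.8386%
β_Jory = ρ·σ_i/σ_m = 0.391 × 42.00 / 12.38 = 1.3265
E(R_Jory) = R_f + β × MRP = 2.8386% + 1.3265 × 8.6441% = 14.30%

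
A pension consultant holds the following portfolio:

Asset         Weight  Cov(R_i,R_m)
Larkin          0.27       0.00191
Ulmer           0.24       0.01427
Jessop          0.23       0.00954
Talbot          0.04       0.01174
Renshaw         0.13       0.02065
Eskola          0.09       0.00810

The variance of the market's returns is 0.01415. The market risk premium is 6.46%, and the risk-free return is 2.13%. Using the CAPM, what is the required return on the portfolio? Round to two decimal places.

6.70%

β_Larkin = 0.00191 / 0.01415 = 0.1350
β_Ulmer = 0.01427 / 0.01415 = 1.0085
β_Jessop = 0.00954 / 0.01415 = 0.6742
β_Talbot = 0.01174 / 0.01415 = 0.8297
β_Renshaw = 0.02065 / 0.01415 = 1.4594
β_Eskola = 0.00810 / 0.01415 = 0.5724
β_P = Σ w_i β_i = 0.27×0.1350 + 0.24×1.0085 + 0.23×0.6742 + 0.04×0.8297 + 0.13×1.4594 + 0.09×0.5724 = 0.7080
E(R_P) = R_f + β_P × MRP = 2.13% + 0.7080 × 6.46% = 6.70%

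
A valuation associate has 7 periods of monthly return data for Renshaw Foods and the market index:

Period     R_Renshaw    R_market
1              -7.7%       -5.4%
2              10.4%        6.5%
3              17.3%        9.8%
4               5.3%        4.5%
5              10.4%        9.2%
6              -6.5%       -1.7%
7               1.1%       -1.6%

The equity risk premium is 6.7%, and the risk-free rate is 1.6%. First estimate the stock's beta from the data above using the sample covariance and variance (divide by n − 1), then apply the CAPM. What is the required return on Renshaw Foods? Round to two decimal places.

11.52%

Mean R_i = (-7.7 + 10.4 + 17.3 + 5.3 + 10.4 − 6.5 + 1.1) / 7 = 4.3286%
Mean R_m = (-5.4 + 6.5 + 9.8 + 4.5 + 9.2 − 1.7 − 1.6) / 7 = 3.0429%
Σ(R_i − R̄_i)(R_m − R̄_m) = 315.3414  ⇒  Cov = 315.3414 / 6 = 52.5569
Σ(R_m − R̄_m)² = 212.9771  ⇒  Var(R_m) = 212.9771 / 6 = 35.4962
β = Cov / Var(R_m) = 52.5569 / 35.4962 = 1.4806
E(R) = R_f + β × MRP = 1.6% + 1.4806 × 6.7% = 11.52%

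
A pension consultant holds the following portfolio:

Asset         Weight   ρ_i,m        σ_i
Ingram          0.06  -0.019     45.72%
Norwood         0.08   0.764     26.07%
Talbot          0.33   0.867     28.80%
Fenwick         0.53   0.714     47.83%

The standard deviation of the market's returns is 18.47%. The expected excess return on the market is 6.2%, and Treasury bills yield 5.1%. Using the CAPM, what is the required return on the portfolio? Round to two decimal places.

β_Ingram = -0.019 × 45.72% / 18.47% = -0.0470
β_Norwood = 0.764 × 26.07% / 18.47% = 1.0784
β_Talbot = 0.867 × 28.80% / 18.47% = 1.3519
β_Fenwick = 0.714 × 47.83% / 18.47% = 1.8490
β_P = Σ w_i β_i = 0.06×-0.0470 + 0.08×1.0784 + 0.33×1.3519 + 0.53×1.8490 = 1.5095
E(R_P) = R_f + β_P × MRP = 5.1% + 1.5095 × 6.2% = 14.46%

14.46%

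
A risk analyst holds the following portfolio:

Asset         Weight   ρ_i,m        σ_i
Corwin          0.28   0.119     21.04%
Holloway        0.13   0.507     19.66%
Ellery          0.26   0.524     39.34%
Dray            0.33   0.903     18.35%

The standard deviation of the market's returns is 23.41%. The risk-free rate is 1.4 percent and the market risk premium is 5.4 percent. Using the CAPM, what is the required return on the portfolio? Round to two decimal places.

4.36%

β_Corwin = 0.119 × 21.04% / 23.41% = 0.1070
β_Holloway = 0.507 × 19.66% / 23.41% = 0.4258
β_Ellery = 0.524 × 39.34% / 23.41% = 0.8806
β_Dray = 0.903 × 18.35% / 23.41% = 0.7078
β_P = Σ w_i β_i = 0.28×0.1070 + 0.13×0.4258 + 0.26×0.8806 + 0.33×0.7078 = 0.5478
E(R_P) = R_f + β_P × MRP = 1.4% + 0.5478 × 5.4% = 4.36%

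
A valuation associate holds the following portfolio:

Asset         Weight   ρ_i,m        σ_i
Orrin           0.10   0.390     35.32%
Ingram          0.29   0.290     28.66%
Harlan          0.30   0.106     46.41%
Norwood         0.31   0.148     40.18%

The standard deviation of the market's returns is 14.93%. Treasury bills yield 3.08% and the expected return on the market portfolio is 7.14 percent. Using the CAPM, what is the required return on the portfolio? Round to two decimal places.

β_Orrin = 0.390 × 35.32% / 14.93% = 0.9226
β_Ingram = 0.290 × 28.66% / 14.93% = 0.5567
β_Harlan = 0.106 × 46.41% / 14.93% = 0.3295
β_Norwood = 0.148 × 40.18% / 14.93% = 0.3983
β_P = Σ w_i β_i = 0.10×0.9226 + 0.29×0.5567 + 0.30×0.3295 + 0.31×0.3983 = 0.4760
MRP = 7.14% − 3.08% = 4.06%
E(R_P) = R_f + β_P × MRP = 3.08% + 0.4760 × 4.06% = 5.01%

5.01%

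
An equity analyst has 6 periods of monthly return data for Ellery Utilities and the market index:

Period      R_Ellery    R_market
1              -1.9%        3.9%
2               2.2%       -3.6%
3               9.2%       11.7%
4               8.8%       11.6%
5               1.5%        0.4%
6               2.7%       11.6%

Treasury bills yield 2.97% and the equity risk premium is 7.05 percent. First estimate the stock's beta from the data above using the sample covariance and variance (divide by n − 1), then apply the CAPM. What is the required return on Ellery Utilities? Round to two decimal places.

5.90%

Mean R_i = (-1.9 + 2.2 + 9.2 + 8.8 + 1.5 + 2.7) / 6 = 3.7500%
Mean R_m = (3.9 − 3.6 + 11.7 + 11.6 + 0.4 + 11.6) / 6 = 5.9333%
Σ(R_i − R̄_i)(R_m − R̄_m) = 92.8100  ⇒  Cov = 92.8100 / 5 = 18.5620
Σ(R_m − R̄_m)² = 223.1133  ⇒  Var(R_m) = 223.1133 / 5 = 44.6227
β = Cov / Var(R_m) = 18.5620 / 44.6227 = 0.4160
E(R) = R_f + β × MRP = 2.97% + 0.4160 × 7.05% = 5.90%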